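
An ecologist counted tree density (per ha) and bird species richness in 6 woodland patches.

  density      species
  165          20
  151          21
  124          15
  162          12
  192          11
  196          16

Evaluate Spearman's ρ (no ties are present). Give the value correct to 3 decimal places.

-0.200

Rank density: 4, 2, 1, 3, 5, 6
Rank species: 5, 6, 3, 2, 1, 4
d = rank(density) − rank(species): -1, -4, -2, 1, 4, 2; Σd² = 42
ρ = 1 − 6Σd² / [n(n²−1)] = 1 − 6×42 / (6×35) = 1 − 252/210 ≈ -0.200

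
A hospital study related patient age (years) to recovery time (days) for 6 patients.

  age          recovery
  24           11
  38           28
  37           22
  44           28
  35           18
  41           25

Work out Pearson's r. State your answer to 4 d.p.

n = 6, Σx = 219, Σy = 132, Σx² = 8231, Σy² = 3122, Σxy = 5029
nΣxy − ΣxΣy = 30174 − 28908 = 1266
nΣx² − (Σx)² = 49386 − 47961 = 1425; nΣy² − (Σy)² = 18732 − 17424 = 1308
r = 1266 / √(1425 × 1308) = 1266 / 1365.2472 ≈ 0.9273

0.9273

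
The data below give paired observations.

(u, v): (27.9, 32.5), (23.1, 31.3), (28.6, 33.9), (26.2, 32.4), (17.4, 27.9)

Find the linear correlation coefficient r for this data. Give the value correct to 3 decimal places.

n = 5, Σu = 123.2, Σv = 158, Σu² = 3119.18, Σv² = 5013.32, Σuv = 3933.66
nΣuv − ΣuΣv = 19668.3 − 19465.6 = 202.7
nΣu² − (Σu)² = 15595.9 − 15178.24 = 417.66; nΣv² − (Σv)² = 25066.6 − 24964 = 102.6
r = 202.7 / √(417.66 × 102.6) = 202.7 / 207.0070 ≈ 0.979

0.979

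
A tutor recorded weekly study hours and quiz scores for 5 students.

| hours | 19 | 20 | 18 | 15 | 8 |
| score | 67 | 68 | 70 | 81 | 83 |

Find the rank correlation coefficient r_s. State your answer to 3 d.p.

-0.900

Rank hours: 4, 5, 3, 2, 1
Rank score: 1, 2, 3, 4, 5
d = rank(hours) − rank(score): 3, 3, 0, -2, -4; Σd² = 38
ρ = 1 − 6Σd² / [n(n²−1)] = 1 − 6×38 / (5×24) = 1 − 228/120 ≈ -0.900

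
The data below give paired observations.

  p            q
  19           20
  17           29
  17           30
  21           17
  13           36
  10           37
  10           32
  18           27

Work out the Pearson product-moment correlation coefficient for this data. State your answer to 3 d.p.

n = 8, Σp = 125, Σq = 228, Σp² = 2073, Σq² = 6848, Σpq = 3384
nΣpq − ΣpΣq = 27072 − 28500 = -1428
nΣp² − (Σp)² = 16584 − 15625 = 959; nΣq² − (Σq)² = 54784 − 51984 = 2800
r = -1428 / √(959 × 2800) = -1428 / 1638.6580 ≈ -0.871

-0.871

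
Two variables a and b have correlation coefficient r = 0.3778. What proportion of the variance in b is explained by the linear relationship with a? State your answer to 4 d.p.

0.1427

r² = (0.3778)² = 0.1427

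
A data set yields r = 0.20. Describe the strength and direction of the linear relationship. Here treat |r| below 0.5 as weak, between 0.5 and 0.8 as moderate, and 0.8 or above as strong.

r = 0.20 > 0 so the relationship is positive.
|r| = 0.20, which falls in the weak range.

weak positive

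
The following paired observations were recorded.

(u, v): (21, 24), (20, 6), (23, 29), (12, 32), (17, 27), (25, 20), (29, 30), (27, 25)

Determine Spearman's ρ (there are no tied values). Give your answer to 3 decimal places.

Rank u: 4, 3, 5, 1, 2, 6, 8, 7
Rank v: 3, 1, 6, 8, 5, 2, 7, 4
d = rank(u) − rank(v): 1, 2, -1, -7, -3, 4, 1, 3; Σd² = 90
ρ = 1 − 6Σd² / [n(n²−1)] = 1 − 6×90 / (8×63) = 1 − 540/504 ≈ -0.071

-0.071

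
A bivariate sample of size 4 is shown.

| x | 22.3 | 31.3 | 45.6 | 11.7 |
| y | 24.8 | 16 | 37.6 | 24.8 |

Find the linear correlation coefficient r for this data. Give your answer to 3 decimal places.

0.515

n = 4, Σx = 110.9, Σy = 103.2, Σx² = 3693.23, Σy² = 2899.84, Σxy = 3058.56
nΣxy − ΣxΣy = 12234.24 − 11444.88 = 789.36
nΣx² − (Σx)² = 14772.92 − 12298.81 = 2474.11; nΣy² − (Σy)² = 11599.36 − 10650.24 = 949.12
r = 789.36 / √(2474.11 × 949.12) = 789.36 / 1532.3927 ≈ 0.515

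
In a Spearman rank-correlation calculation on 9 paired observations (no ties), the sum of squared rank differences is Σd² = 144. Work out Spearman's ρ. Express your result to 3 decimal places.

ρ = 1 − 6Σd² / [n(n²−1)] = 1 − 6×144 / (9×80)
  = 1 − 864/720 = 1 − 1.2000 ≈ -0.200

-0.200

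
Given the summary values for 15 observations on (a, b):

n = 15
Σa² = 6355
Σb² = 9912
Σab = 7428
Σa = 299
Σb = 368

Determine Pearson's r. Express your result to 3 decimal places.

0.157

r = (nΣab − ΣaΣb) / √[(nΣa² − (Σa)²)(nΣb² − (Σb)²)]
Numerator: 15×7428 − 299×368 = 1388
Denominator: √[(95325 − 89401)(148680 − 135424)] = √[5924 × 13256] = 8861.6333
r = 1388 / 8861.6333 ≈ 0.157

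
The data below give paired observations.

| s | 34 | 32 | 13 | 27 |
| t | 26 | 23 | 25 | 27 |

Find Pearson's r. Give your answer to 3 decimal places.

n = 4, Σs = 106, Σt = 101, Σs² = 3078, Σt² = 2559, Σst = 2674
nΣst − ΣsΣt = 10696 − 10706 = -10
nΣs² − (Σs)² = 12312 − 11236 = 1076; nΣt² − (Σt)² = 10236 − 10201 = 35
r = -10 / √(1076 × 35) = -10 / 194.0618 ≈ -0.052

-0.052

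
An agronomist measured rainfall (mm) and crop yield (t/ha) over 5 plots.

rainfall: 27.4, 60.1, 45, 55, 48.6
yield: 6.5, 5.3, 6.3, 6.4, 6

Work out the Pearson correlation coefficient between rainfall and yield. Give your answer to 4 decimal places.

n = 5, Σx = 236.1, Σy = 30.5, Σx² = 11774.73, Σy² = 186.99, Σxy = 1423.73
nΣxy − ΣxΣy = 7118.65 − 7201.05 = -82.4
nΣx² − (Σx)² = 58873.65 − 55743.21 = 3130.44; nΣy² − (Σy)² = 934.95 − 930.25 = 4.7
r = -82.4 / √(3130.44 × 4.7) = -82.4 / 121.2974 ≈ -0.6793

-0.6793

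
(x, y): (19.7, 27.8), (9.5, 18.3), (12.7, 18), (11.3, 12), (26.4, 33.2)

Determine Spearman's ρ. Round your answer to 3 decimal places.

Rank x: 4, 1, 3, 2, 5
Rank y: 4, 3, 2, 1, 5
d = rank(x) − rank(y): 0, -2, 1, 1, 0; Σd² = 6
ρ = 1 − 6Σd² / [n(n²−1)] = 1 − 6×6 / (5×24) = 1 − 36/120 ≈ 0.700

0.700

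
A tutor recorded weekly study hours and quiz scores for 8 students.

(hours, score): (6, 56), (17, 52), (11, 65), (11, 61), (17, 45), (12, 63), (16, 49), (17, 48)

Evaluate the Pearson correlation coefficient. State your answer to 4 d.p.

n = 8, Σx = 107, Σy = 439, Σx² = 1545, Σy² = 24485, Σxy = 5727
nΣxy − ΣxΣy = 45816 − 46973 = -1157
nΣx² − (Σx)² = 12360 − 11449 = 911; nΣy² − (Σy)² = 195880 − 192721 = 3159
r = -1157 / √(911 × 3159) = -1157 / 1696.4224 ≈ -0.6820

-0.6820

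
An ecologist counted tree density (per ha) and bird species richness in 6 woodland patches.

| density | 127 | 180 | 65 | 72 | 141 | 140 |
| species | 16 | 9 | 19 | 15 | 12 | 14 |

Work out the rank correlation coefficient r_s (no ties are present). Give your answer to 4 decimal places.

Rank density: 3, 6, 1, 2, 5, 4
Rank species: 5, 1, 6, 4, 2, 3
d = rank(density) − rank(species): -2, 5, -5, -2, 3, 1; Σd² = 68
ρ = 1 − 6Σd² / [n(n²−1)] = 1 − 6×68 / (6×35) = 1 − 408/210 ≈ -0.9429

-0.9429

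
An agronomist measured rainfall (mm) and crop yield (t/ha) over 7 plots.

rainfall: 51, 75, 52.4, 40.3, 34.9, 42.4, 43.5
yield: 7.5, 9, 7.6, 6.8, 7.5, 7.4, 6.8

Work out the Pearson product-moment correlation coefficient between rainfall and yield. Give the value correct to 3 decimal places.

n = 7, Σx = 339.5, Σy = 52.6, Σx² = 17503.87, Σy² = 398.5, Σxy = 2601.09
nΣxy − ΣxΣy = 18207.63 − 17857.7 = 349.93
nΣx² − (Σx)² = 122527.09 − 115260.25 = 7266.84; nΣy² − (Σy)² = 2789.5 − 2766.76 = 22.74
r = 349.93 / √(7266.84 × 22.74) = 349.93 / 406.5070 ≈ 0.861

0.861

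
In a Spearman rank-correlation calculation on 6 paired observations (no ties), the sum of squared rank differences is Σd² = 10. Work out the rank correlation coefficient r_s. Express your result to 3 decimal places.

ρ = 1 − 6Σd² / [n(n²−1)] = 1 − 6×10 / (6×35)
  = 1 − 60/210 = 1 − 0.2857 ≈ 0.714

0.714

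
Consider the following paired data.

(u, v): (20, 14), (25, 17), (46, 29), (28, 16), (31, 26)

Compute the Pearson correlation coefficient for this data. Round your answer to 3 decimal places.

0.891

n = 5, Σu = 150, Σv = 102, Σu² = 4886, Σv² = 2258, Σuv = 3293
nΣuv − ΣuΣv = 16465 − 15300 = 1165
nΣu² − (Σu)² = 24430 − 22500 = 1930; nΣv² − (Σv)² = 11290 − 10404 = 886
r = 1165 / √(1930 × 886) = 1165 / 1307.6620 ≈ 0.891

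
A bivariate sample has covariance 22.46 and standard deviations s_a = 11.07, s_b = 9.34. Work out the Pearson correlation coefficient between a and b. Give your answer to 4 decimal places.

r = Cov(a,b) / (s_a · s_b) = 22.46 / (11.07 × 9.34)
  = 22.46 / 103.3938 ≈ 0.2172

0.2172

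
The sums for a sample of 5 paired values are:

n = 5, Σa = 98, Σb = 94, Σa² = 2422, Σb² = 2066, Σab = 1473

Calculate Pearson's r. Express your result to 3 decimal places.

r = (nΣab − ΣaΣb) / √[(nΣa² − (Σa)²)(nΣb² − (Σb)²)]
Numerator: 5×1473 − 98×94 = -1847
Denominator: √[(12110 − 9604)(10330 − 8836)] = √[2506 × 1494] = 1934.9326
r = -1847 / 1934.9326 ≈ -0.955

-0.955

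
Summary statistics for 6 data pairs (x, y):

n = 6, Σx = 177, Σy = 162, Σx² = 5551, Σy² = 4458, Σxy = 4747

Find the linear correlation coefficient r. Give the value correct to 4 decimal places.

-0.1923

r = (nΣxy − ΣxΣy) / √[(nΣx² − (Σx)²)(nΣy² − (Σy)²)]
Numerator: 6×4747 − 177×162 = -192
Denominator: √[(33306 − 31329)(26748 − 26244)] = √[1977 × 504] = 998.2024
r = -192 / 998.2024 ≈ -0.1923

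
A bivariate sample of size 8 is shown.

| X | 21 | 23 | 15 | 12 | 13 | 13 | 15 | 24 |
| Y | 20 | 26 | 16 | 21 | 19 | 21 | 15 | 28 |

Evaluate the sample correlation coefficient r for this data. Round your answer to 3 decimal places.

n = 8, ΣX = 136, ΣY = 166, ΣX² = 2478, ΣY² = 3584, ΣXY = 2927
nΣXY − ΣXΣY = 23416 − 22576 = 840
nΣX² − (ΣX)² = 19824 − 18496 = 1328; nΣY² − (ΣY)² = 28672 − 27556 = 1116
r = 840 / √(1328 × 1116) = 840 / 1217.3939 ≈ 0.690

0.690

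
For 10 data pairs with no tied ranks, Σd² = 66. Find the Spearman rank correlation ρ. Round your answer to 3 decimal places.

ρ = 1 − 6Σd² / [n(n²−1)] = 1 − 6×66 / (10×99)
  = 1 − 396/990 = 1 − 0.4000 ≈ 0.600

0.600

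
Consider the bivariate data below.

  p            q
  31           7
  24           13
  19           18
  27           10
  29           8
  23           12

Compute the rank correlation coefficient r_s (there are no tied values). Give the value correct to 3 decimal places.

-0.943

Rank p: 6, 3, 1, 4, 5, 2
Rank q: 1, 5, 6, 3, 2, 4
d = rank(p) − rank(q): 5, -2, -5, 1, 3, -2; Σd² = 68
ρ = 1 − 6Σd² / [n(n²−1)] = 1 − 6×68 / (6×35) = 1 − 408/210 ≈ -0.943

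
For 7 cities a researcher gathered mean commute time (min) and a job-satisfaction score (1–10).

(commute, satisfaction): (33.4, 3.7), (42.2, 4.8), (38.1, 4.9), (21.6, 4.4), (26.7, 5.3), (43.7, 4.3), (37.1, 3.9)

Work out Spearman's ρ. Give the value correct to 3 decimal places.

-0.071

Rank commute: 3, 6, 5, 1, 2, 7, 4
Rank satisfaction: 1, 5, 6, 4, 7, 3, 2
d = rank(commute) − rank(satisfaction): 2, 1, -1, -3, -5, 4, 2; Σd² = 60
ρ = 1 − 6Σd² / [n(n²−1)] = 1 − 6×60 / (7×48) = 1 − 360/336 ≈ -0.071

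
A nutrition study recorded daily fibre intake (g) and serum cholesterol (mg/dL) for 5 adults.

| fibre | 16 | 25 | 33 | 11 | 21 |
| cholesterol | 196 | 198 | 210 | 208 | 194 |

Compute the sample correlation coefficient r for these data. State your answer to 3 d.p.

0.206

n = 5, Σx = 106, Σy = 1006, Σx² = 2532, Σy² = 202620, Σxy = 21378
nΣxy − ΣxΣy = 106890 − 106636 = 254
nΣx² − (Σx)² = 12660 − 11236 = 1424; nΣy² − (Σy)² = 1013100 − 1012036 = 1064
r = 254 / √(1424 × 1064) = 254 / 1230.9086 ≈ 0.206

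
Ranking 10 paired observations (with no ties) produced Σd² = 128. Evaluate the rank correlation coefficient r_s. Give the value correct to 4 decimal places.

0.2242

ρ = 1 − 6Σd² / [n(n²−1)] = 1 − 6×128 / (10×99)
  = 1 − 768/990 = 1 − 0.77576 ≈ 0.2242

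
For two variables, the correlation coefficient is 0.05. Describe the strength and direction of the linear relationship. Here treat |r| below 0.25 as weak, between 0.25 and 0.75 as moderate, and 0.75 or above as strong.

weak positive

r = 0.05 > 0 so the relationship is positive.
|r| = 0.05, which falls in the weak range.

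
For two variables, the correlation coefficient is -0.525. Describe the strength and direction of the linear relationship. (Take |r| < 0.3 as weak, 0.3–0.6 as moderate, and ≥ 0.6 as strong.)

moderate negative

r = -0.525 < 0 so the relationship is negative.
|r| = 0.525, which falls in the moderate range.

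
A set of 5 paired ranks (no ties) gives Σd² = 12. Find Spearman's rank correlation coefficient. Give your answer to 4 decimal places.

ρ = 1 − 6Σd² / [n(n²−1)] = 1 − 6×12 / (5×24)
  = 1 − 72/120 = 1 − 0.60000 ≈ 0.4000

0.4000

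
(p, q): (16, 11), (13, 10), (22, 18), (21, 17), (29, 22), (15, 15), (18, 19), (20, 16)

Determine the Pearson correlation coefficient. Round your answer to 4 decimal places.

n = 8, Σp = 154, Σq = 128, Σp² = 3140, Σq² = 2160, Σpq = 2584
nΣpq − ΣpΣq = 20672 − 19712 = 960
nΣp² − (Σp)² = 25120 − 23716 = 1404; nΣq² − (Σq)² = 17280 − 16384 = 896
r = 960 / √(1404 × 896) = 960 / 1121.5989 ≈ 0.8559

0.8559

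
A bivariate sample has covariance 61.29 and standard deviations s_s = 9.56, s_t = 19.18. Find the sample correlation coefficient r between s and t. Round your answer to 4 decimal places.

r = Cov(s,t) / (s_s · s_t) = 61.29 / (9.56 × 19.18)
  = 61.29 / 183.3608 ≈ 0.3343

0.3343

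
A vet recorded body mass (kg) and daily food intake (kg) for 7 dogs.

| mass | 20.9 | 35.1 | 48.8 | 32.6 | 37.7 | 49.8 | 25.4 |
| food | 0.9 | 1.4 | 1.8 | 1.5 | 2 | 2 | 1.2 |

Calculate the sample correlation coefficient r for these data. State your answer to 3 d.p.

0.884

n = 7, Σx = 250.3, Σy = 10.8, Σx² = 9659.51, Σy² = 17.7, Σxy = 410.17
nΣxy − ΣxΣy = 2871.19 − 2703.24 = 167.95
nΣx² − (Σx)² = 67616.57 − 62650.09 = 4966.48; nΣy² − (Σy)² = 123.9 − 116.64 = 7.26
r = 167.95 / √(4966.48 × 7.26) = 167.95 / 189.8859 ≈ 0.884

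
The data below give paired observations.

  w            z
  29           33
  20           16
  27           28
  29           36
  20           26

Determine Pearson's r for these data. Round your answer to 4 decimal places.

0.8549

n = 5, Σw = 125, Σz = 139, Σw² = 3211, Σz² = 4101, Σwz = 3597
nΣwz − ΣwΣz = 17985 − 17375 = 610
nΣw² − (Σw)² = 16055 − 15625 = 430; nΣz² − (Σz)² = 20505 − 19321 = 1184
r = 610 / √(430 × 1184) = 610 / 713.5265 ≈ 0.8549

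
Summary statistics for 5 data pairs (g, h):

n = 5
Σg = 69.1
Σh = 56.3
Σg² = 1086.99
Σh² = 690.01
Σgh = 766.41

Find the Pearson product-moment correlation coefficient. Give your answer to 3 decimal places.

-0.135

r = (nΣgh − ΣgΣh) / √[(nΣg² − (Σg)²)(nΣh² − (Σh)²)]
Numerator: 5×766.41 − 69.1×56.3 = -58.28
Denominator: √[(5434.95 − 4774.81)(3450.05 − 3169.69)] = √[660.14 × 280.36] = 430.2056
r = -58.28 / 430.2056 ≈ -0.135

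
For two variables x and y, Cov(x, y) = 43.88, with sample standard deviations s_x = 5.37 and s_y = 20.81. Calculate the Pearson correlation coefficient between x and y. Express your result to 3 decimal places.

r = Cov(x,y) / (s_x · s_y) = 43.88 / (5.37 × 20.81)
  = 43.88 / 111.7497 ≈ 0.393

0.393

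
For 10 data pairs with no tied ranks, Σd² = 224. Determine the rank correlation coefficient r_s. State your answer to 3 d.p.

ρ = 1 − 6Σd² / [n(n²−1)] = 1 − 6×224 / (10×99)
  = 1 − 1344/990 = 1 − 1.3576 ≈ -0.358

-0.358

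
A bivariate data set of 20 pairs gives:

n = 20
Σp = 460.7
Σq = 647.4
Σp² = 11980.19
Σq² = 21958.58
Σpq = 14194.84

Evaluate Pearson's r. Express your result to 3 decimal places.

r = (nΣpq − ΣpΣq) / √[(nΣp² − (Σp)²)(nΣq² − (Σq)²)]
Numerator: 20×14194.84 − 460.7×647.4 = -14360.38
Denominator: √[(239603.8 − 212244.49)(439171.6 − 419126.76)] = √[27359.31 × 20044.84] = 23418.2192
r = -14360.38 / 23418.2192 ≈ -0.613

-0.613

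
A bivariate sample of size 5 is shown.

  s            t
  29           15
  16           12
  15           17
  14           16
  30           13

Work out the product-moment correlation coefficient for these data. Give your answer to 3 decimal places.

n = 5, Σs = 104, Σt = 73, Σs² = 2418, Σt² = 1083, Σst = 1496
nΣst − ΣsΣt = 7480 − 7592 = -112
nΣs² − (Σs)² = 12090 − 10816 = 1274; nΣt² − (Σt)² = 5415 − 5329 = 86
r = -112 / √(1274 × 86) = -112 / 331.0045 ≈ -0.338

-0.338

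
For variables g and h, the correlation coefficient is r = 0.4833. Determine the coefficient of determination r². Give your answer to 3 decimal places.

r² = (0.4833)² = 0.234

0.234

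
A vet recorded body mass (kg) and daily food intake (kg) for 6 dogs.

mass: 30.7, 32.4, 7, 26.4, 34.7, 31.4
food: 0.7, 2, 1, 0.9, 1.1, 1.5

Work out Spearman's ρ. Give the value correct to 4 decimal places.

0.6000

Rank mass: 3, 5, 1, 2, 6, 4
Rank food: 1, 6, 3, 2, 4, 5
d = rank(mass) − rank(food): 2, -1, -2, 0, 2, -1; Σd² = 14
ρ = 1 − 6Σd² / [n(n²−1)] = 1 − 6×14 / (6×35) = 1 − 84/210 ≈ 0.6000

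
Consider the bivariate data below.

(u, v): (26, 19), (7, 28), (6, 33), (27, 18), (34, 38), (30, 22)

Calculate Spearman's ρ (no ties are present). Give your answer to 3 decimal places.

0.029

Rank u: 3, 2, 1, 4, 6, 5
Rank v: 2, 4, 5, 1, 6, 3
d = rank(u) − rank(v): 1, -2, -4, 3, 0, 2; Σd² = 34
ρ = 1 − 6Σd² / [n(n²−1)] = 1 − 6×34 / (6×35) = 1 − 204/210 ≈ 0.029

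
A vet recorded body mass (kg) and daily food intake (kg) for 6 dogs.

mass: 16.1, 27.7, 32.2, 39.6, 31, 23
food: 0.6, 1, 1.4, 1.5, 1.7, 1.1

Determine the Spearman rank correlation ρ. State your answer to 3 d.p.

0.771

Rank mass: 1, 3, 5, 6, 4, 2
Rank food: 1, 2, 4, 5, 6, 3
d = rank(mass) − rank(food): 0, 1, 1, 1, -2, -1; Σd² = 8
ρ = 1 − 6Σd² / [n(n²−1)] = 1 − 6×8 / (6×35) = 1 − 48/210 ≈ 0.771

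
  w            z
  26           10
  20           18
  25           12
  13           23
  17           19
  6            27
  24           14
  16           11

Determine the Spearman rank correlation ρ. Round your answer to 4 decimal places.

-0.7619

Rank w: 8, 5, 7, 2, 4, 1, 6, 3
Rank z: 1, 5, 3, 7, 6, 8, 4, 2
d = rank(w) − rank(z): 7, 0, 4, -5, -2, -7, 2, 1; Σd² = 148
ρ = 1 − 6Σd² / [n(n²−1)] = 1 − 6×148 / (8×63) = 1 − 888/504 ≈ -0.7619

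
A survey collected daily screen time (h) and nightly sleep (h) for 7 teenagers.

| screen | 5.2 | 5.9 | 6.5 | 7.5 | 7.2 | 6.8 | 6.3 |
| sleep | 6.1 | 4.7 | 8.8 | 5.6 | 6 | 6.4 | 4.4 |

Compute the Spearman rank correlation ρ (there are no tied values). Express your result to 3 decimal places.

0.107

Rank screen: 1, 2, 4, 7, 6, 5, 3
Rank sleep: 5, 2, 7, 3, 4, 6, 1
d = rank(screen) − rank(sleep): -4, 0, -3, 4, 2, -1, 2; Σd² = 50
ρ = 1 − 6Σd² / [n(n²−1)] = 1 − 6×50 / (7×48) = 1 − 300/336 ≈ 0.107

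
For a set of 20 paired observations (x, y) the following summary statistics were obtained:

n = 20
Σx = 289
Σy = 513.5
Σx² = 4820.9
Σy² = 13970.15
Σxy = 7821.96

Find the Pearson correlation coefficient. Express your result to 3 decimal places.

r = (nΣxy − ΣxΣy) / √[(nΣx² − (Σx)²)(nΣy² − (Σy)²)]
Numerator: 20×7821.96 − 289×513.5 = 8037.7
Denominator: √[(96418 − 83521)(279403 − 263682.25)] = √[12897 × 15720.75] = 14239.0489
r = 8037.7 / 14239.0489 ≈ 0.564

0.564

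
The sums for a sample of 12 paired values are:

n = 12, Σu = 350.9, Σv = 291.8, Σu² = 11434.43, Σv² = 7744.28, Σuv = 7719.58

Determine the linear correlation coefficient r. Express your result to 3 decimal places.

r = (nΣuv − ΣuΣv) / √[(nΣu² − (Σu)²)(nΣv² − (Σv)²)]
Numerator: 12×7719.58 − 350.9×291.8 = -9757.66
Denominator: √[(137213.16 − 123130.81)(92931.36 − 85147.24)] = √[14082.35 × 7784.12] = 10469.8950
r = -9757.66 / 10469.8950 ≈ -0.932

-0.932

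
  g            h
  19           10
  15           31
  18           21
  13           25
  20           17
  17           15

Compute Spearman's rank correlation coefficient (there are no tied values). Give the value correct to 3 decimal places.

Rank g: 5, 2, 4, 1, 6, 3
Rank h: 1, 6, 4, 5, 3, 2
d = rank(g) − rank(h): 4, -4, 0, -4, 3, 1; Σd² = 58
ρ = 1 − 6Σd² / [n(n²−1)] = 1 − 6×58 / (6×35) = 1 − 348/210 ≈ -0.657

-0.657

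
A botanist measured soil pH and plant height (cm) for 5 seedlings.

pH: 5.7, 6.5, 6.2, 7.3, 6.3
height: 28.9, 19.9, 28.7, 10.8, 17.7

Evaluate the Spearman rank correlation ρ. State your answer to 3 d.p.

Rank pH: 1, 4, 2, 5, 3
Rank height: 5, 3, 4, 1, 2
d = rank(pH) − rank(height): -4, 1, -2, 4, 1; Σd² = 38
ρ = 1 − 6Σd² / [n(n²−1)] = 1 − 6×38 / (5×24) = 1 − 228/120 ≈ -0.900

-0.900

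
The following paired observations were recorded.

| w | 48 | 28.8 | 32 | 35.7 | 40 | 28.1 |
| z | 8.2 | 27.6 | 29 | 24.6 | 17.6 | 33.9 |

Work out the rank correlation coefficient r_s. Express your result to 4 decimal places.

-0.9429

Rank w: 6, 2, 3, 4, 5, 1
Rank z: 1, 4, 5, 3, 2, 6
d = rank(w) − rank(z): 5, -2, -2, 1, 3, -5; Σd² = 68
ρ = 1 − 6Σd² / [n(n²−1)] = 1 − 6×68 / (6×35) = 1 − 408/210 ≈ -0.9429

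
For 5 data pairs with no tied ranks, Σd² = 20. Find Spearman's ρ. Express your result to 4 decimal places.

ρ = 1 − 6Σd² / [n(n²−1)] = 1 − 6×20 / (5×24)
  = 1 − 120/120 = 1 − 1.00000 ≈ 0.0000

0.0000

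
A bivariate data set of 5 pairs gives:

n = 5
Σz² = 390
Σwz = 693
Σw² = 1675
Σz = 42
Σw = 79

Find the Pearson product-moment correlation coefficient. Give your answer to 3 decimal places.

r = (nΣwz − ΣwΣz) / √[(nΣw² − (Σw)²)(nΣz² − (Σz)²)]
Numerator: 5×693 − 79×42 = 147
Denominator: √[(8375 − 6241)(1950 − 1764)] = √[2134 × 186] = 630.0190
r = 147 / 630.0190 ≈ 0.233

0.233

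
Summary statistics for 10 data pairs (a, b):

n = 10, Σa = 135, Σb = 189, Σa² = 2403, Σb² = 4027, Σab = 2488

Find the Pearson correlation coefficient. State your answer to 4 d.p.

-0.1236

r = (nΣab − ΣaΣb) / √[(nΣa² − (Σa)²)(nΣb² − (Σb)²)]
Numerator: 10×2488 − 135×189 = -635
Denominator: √[(24030 − 18225)(40270 − 35721)] = √[5805 × 4549] = 5138.7688
r = -635 / 5138.7688 ≈ -0.1236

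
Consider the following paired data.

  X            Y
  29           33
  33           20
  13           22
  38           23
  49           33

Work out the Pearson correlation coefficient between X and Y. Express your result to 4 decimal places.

n = 5, ΣX = 162, ΣY = 131, ΣX² = 5944, ΣY² = 3591, ΣXY = 4394
nΣXY − ΣXΣY = 21970 − 21222 = 748
nΣX² − (ΣX)² = 29720 − 26244 = 3476; nΣY² − (ΣY)² = 17955 − 17161 = 794
r = 748 / √(3476 × 794) = 748 / 1661.3079 ≈ 0.4502

0.4502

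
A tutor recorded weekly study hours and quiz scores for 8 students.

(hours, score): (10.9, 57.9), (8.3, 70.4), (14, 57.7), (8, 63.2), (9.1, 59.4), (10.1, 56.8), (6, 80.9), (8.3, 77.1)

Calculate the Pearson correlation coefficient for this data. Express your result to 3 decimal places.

-0.748

n = 8, Σx = 74.7, Σy = 523.4, Σx² = 737.41, Σy² = 34875.92, Σxy = 4768.38
nΣxy − ΣxΣy = 38147.04 − 39097.98 = -950.94
nΣx² − (Σx)² = 5899.28 − 5580.09 = 319.19; nΣy² − (Σy)² = 279007.36 − 273947.56 = 5059.8
r = -950.94 / √(319.19 × 5059.8) = -950.94 / 1270.8413 ≈ -0.748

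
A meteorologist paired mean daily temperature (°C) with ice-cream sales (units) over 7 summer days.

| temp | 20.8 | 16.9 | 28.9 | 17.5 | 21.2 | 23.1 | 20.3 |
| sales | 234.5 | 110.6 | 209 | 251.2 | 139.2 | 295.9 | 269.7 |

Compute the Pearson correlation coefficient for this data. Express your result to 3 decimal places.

n = 7, Σx = 148.7, Σy = 1510.1, Σx² = 3254.85, Σy² = 353676.59, Σxy = 32444.08
nΣxy − ΣxΣy = 227108.56 − 224551.87 = 2556.69
nΣx² − (Σx)² = 22783.95 − 22111.69 = 672.26; nΣy² − (Σy)² = 2475736.13 − 2280402.01 = 195334.12
r = 2556.69 / √(672.26 × 195334.12) = 2556.69 / 11459.2895 ≈ 0.223

0.223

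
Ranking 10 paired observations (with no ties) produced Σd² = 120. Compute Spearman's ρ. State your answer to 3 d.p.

0.273

ρ = 1 − 6Σd² / [n(n²−1)] = 1 − 6×120 / (10×99)
  = 1 − 720/990 = 1 − 0.7273 ≈ 0.273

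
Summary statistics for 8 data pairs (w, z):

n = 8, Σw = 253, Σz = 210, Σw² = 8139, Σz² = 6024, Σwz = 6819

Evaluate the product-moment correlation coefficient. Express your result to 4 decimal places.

0.6693

r = (nΣwz − ΣwΣz) / √[(nΣw² − (Σw)²)(nΣz² − (Σz)²)]
Numerator: 8×6819 − 253×210 = 1422
Denominator: √[(65112 − 64009)(48192 − 44100)] = √[1103 × 4092] = 2124.4943
r = 1422 / 2124.4943 ≈ 0.6693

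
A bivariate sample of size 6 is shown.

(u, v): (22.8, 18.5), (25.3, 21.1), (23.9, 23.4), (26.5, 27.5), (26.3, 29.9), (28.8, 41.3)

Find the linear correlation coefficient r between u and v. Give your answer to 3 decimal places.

n = 6, Σu = 153.6, Σv = 161.7, Σu² = 3954.52, Σv² = 4690.97, Σuv = 4219.45
nΣuv − ΣuΣv = 25316.7 − 24837.12 = 479.58
nΣu² − (Σu)² = 23727.12 − 23592.96 = 134.16; nΣv² − (Σv)² = 28145.82 − 26146.89 = 1998.93
r = 479.58 / √(134.16 × 1998.93) = 479.58 / 517.8576 ≈ 0.926

0.926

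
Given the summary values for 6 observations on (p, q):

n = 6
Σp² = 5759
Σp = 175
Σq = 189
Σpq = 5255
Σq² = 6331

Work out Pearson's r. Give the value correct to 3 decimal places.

-0.518

r = (nΣpq − ΣpΣq) / √[(nΣp² − (Σp)²)(nΣq² − (Σq)²)]
Numerator: 6×5255 − 175×189 = -1545
Denominator: √[(34554 − 30625)(37986 − 35721)] = √[3929 × 2265] = 2983.1502
r = -1545 / 2983.1502 ≈ -0.518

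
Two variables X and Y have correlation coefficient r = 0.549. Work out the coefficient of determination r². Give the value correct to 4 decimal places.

0.3014

r² = (0.549)² = 0.3014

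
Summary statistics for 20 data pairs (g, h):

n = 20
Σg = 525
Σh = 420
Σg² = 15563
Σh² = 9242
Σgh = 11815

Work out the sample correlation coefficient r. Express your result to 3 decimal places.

r = (nΣgh − ΣgΣh) / √[(nΣg² − (Σg)²)(nΣh² − (Σh)²)]
Numerator: 20×11815 − 525×420 = 15800
Denominator: √[(311260 − 275625)(184840 − 176400)] = √[35635 × 8440] = 17342.4162
r = 15800 / 17342.4162 ≈ 0.911

0.911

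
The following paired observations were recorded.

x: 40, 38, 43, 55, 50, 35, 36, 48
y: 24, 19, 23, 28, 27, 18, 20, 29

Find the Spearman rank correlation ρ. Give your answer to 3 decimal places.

Rank x: 4, 3, 5, 8, 7, 1, 2, 6
Rank y: 5, 2, 4, 7, 6, 1, 3, 8
d = rank(x) − rank(y): -1, 1, 1, 1, 1, 0, -1, -2; Σd² = 10
ρ = 1 − 6Σd² / [n(n²−1)] = 1 − 6×10 / (8×63) = 1 − 60/504 ≈ 0.881

0.881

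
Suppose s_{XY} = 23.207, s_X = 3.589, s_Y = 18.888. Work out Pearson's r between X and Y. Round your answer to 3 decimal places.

r = Cov(X,Y) / (s_X · s_Y) = 23.207 / (3.589 × 18.888)
  = 23.207 / 67.7890 ≈ 0.342

0.342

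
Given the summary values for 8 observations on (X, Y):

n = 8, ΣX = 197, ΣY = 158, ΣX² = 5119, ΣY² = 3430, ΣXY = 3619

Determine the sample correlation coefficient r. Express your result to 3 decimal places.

-0.944

r = (nΣXY − ΣXΣY) / √[(nΣX² − (ΣX)²)(nΣY² − (ΣY)²)]
Numerator: 8×3619 − 197×158 = -2174
Denominator: √[(40952 − 38809)(27440 − 24964)] = √[2143 × 2476] = 2303.4904
r = -2174 / 2303.4904 ≈ -0.944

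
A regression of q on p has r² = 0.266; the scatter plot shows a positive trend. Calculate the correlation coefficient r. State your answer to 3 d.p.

0.516

|r| = √0.266 = 0.516
The association is positive, so r = 0.516.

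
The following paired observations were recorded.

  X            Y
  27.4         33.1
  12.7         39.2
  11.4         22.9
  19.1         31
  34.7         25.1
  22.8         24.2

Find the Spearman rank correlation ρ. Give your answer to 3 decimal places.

0.143

Rank X: 5, 2, 1, 3, 6, 4
Rank Y: 5, 6, 1, 4, 3, 2
d = rank(X) − rank(Y): 0, -4, 0, -1, 3, 2; Σd² = 30
ρ = 1 − 6Σd² / [n(n²−1)] = 1 − 6×30 / (6×35) = 1 − 180/210 ≈ 0.143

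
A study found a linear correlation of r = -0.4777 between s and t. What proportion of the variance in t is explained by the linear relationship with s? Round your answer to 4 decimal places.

0.2282

r² = (-0.4777)² = 0.2282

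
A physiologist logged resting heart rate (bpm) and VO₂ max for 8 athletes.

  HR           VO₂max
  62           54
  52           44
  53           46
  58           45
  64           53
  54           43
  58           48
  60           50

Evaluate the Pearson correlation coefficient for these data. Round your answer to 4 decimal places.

n = 8, Σx = 461, Σy = 383, Σx² = 26697, Σy² = 18455, Σxy = 22182
nΣxy − ΣxΣy = 177456 − 176563 = 893
nΣx² − (Σx)² = 213576 − 212521 = 1055; nΣy² − (Σy)² = 147640 − 146689 = 951
r = 893 / √(1055 × 951) = 893 / 1001.6511 ≈ 0.8915

0.8915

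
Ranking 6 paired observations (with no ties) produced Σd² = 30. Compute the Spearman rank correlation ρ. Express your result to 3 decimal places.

0.143

ρ = 1 − 6Σd² / [n(n²−1)] = 1 − 6×30 / (6×35)
  = 1 − 180/210 = 1 − 0.8571 ≈ 0.143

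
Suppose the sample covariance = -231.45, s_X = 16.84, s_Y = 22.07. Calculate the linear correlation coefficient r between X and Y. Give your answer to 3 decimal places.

-0.623

r = Cov(X,Y) / (s_X · s_Y) = -231.45 / (16.84 × 22.07)
  = -231.45 / 371.6588 ≈ -0.623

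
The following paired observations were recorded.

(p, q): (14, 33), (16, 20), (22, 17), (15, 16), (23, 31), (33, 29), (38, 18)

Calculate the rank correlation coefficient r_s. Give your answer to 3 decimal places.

Rank p: 1, 3, 4, 2, 5, 6, 7
Rank q: 7, 4, 2, 1, 6, 5, 3
d = rank(p) − rank(q): -6, -1, 2, 1, -1, 1, 4; Σd² = 60
ρ = 1 − 6Σd² / [n(n²−1)] = 1 − 6×60 / (7×48) = 1 − 360/336 ≈ -0.071

-0.071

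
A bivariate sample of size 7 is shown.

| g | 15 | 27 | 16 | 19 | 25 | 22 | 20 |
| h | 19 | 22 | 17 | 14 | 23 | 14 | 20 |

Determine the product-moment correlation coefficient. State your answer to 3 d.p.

n = 7, Σg = 144, Σh = 129, Σg² = 3080, Σh² = 2455, Σgh = 2700
nΣgh − ΣgΣh = 18900 − 18576 = 324
nΣg² − (Σg)² = 21560 − 20736 = 824; nΣh² − (Σh)² = 17185 − 16641 = 544
r = 324 / √(824 × 544) = 324 / 669.5192 ≈ 0.484

0.484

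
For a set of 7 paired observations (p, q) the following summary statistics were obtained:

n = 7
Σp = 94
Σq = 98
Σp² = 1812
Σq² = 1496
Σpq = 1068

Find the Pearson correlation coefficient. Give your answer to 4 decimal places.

r = (nΣpq − ΣpΣq) / √[(nΣp² − (Σp)²)(nΣq² − (Σq)²)]
Numerator: 7×1068 − 94×98 = -1736
Denominator: √[(12684 − 8836)(10472 − 9604)] = √[3848 × 868] = 1827.5842
r = -1736 / 1827.5842 ≈ -0.9499

-0.9499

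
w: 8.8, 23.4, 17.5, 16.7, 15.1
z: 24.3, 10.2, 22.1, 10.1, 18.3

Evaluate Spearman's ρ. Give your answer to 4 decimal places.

-0.5000

Rank w: 1, 5, 4, 3, 2
Rank z: 5, 2, 4, 1, 3
d = rank(w) − rank(z): -4, 3, 0, 2, -1; Σd² = 30
ρ = 1 − 6Σd² / [n(n²−1)] = 1 − 6×30 / (5×24) = 1 − 180/120 ≈ -0.5000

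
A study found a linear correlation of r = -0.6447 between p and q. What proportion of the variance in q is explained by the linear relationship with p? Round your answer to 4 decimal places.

0.4156

r² = (-0.6447)² = 0.4156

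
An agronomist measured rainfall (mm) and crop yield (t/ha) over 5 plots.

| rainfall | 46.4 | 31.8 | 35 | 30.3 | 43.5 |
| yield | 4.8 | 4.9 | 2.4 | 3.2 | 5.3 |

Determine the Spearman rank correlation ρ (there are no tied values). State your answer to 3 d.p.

Rank rainfall: 5, 2, 3, 1, 4
Rank yield: 3, 4, 1, 2, 5
d = rank(rainfall) − rank(yield): 2, -2, 2, -1, -1; Σd² = 14
ρ = 1 − 6Σd² / [n(n²−1)] = 1 − 6×14 / (5×24) = 1 − 84/120 ≈ 0.300

0.300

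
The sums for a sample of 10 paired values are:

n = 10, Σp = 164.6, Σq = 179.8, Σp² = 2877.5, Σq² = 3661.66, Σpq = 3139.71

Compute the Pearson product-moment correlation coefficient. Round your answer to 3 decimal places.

r = (nΣpq − ΣpΣq) / √[(nΣp² − (Σp)²)(nΣq² − (Σq)²)]
Numerator: 10×3139.71 − 164.6×179.8 = 1802.02
Denominator: √[(28775 − 27093.16)(36616.6 − 32328.04)] = √[1681.84 × 4288.56] = 2685.6418
r = 1802.02 / 2685.6418 ≈ 0.671

0.671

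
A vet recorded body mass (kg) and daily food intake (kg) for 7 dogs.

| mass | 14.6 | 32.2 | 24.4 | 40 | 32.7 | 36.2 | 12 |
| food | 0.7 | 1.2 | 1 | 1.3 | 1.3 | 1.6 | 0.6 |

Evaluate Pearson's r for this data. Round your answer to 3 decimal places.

n = 7, Σx = 192.1, Σy = 7.7, Σx² = 5969.09, Σy² = 9.23, Σxy = 232.89
nΣxy − ΣxΣy = 1630.23 − 1479.17 = 151.06
nΣx² − (Σx)² = 41783.63 − 36902.41 = 4881.22; nΣy² − (Σy)² = 64.61 − 59.29 = 5.32
r = 151.06 / √(4881.22 × 5.32) = 151.06 / 161.1462 ≈ 0.937

0.937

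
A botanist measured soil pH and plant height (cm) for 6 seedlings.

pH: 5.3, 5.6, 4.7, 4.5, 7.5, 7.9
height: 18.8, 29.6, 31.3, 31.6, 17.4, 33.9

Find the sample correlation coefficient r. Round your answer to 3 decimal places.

-0.176

n = 6, Σx = 35.5, Σy = 162.6, Σx² = 220.45, Σy² = 4659.82, Σxy = 953.02
nΣxy − ΣxΣy = 5718.12 − 5772.3 = -54.18
nΣx² − (Σx)² = 1322.7 − 1260.25 = 62.45; nΣy² − (Σy)² = 27958.92 − 26438.76 = 1520.16
r = -54.18 / √(62.45 × 1520.16) = -54.18 / 308.1136 ≈ -0.176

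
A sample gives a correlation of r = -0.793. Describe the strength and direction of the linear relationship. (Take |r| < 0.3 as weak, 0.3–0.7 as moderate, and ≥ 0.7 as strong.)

r = -0.793 < 0 so the relationship is negative.
|r| = 0.793, which falls in the strong range.

strong negative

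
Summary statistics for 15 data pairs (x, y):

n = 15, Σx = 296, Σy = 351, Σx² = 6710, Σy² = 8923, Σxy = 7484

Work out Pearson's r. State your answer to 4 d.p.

0.7101

r = (nΣxy − ΣxΣy) / √[(nΣx² − (Σx)²)(nΣy² − (Σy)²)]
Numerator: 15×7484 − 296×351 = 8364
Denominator: √[(100650 − 87616)(133845 − 123201)] = √[13034 × 10644] = 11778.5354
r = 8364 / 11778.5354 ≈ 0.7101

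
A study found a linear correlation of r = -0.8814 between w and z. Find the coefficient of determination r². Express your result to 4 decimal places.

r² = (-0.8814)² = 0.7769

0.7769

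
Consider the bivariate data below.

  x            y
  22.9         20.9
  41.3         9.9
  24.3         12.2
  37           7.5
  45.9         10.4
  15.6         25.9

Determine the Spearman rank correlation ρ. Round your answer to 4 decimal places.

-0.7714

Rank x: 2, 5, 3, 4, 6, 1
Rank y: 5, 2, 4, 1, 3, 6
d = rank(x) − rank(y): -3, 3, -1, 3, 3, -5; Σd² = 62
ρ = 1 − 6Σd² / [n(n²−1)] = 1 − 6×62 / (6×35) = 1 − 372/210 ≈ -0.7714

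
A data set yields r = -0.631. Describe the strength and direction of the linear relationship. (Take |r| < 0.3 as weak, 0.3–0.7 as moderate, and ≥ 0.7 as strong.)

moderate negative

r = -0.631 < 0 so the relationship is negative.
|r| = 0.631, which falls in the moderate range.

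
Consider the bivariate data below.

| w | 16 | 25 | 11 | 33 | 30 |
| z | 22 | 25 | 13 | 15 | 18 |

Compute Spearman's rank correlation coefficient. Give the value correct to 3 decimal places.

0.100

Rank w: 2, 3, 1, 5, 4
Rank z: 4, 5, 1, 2, 3
d = rank(w) − rank(z): -2, -2, 0, 3, 1; Σd² = 18
ρ = 1 − 6Σd² / [n(n²−1)] = 1 − 6×18 / (5×24) = 1 − 108/120 ≈ 0.100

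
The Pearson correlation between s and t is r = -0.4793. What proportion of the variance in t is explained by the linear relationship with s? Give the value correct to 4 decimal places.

0.2297

r² = (-0.4793)² = 0.2297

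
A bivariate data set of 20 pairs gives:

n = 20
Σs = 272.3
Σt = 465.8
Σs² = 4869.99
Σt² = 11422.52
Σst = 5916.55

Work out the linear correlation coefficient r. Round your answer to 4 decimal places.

-0.5206

r = (nΣst − ΣsΣt) / √[(nΣs² − (Σs)²)(nΣt² − (Σt)²)]
Numerator: 20×5916.55 − 272.3×465.8 = -8506.34
Denominator: √[(97399.8 − 74147.29)(228450.4 − 216969.64)] = √[23252.51 × 11480.76] = 16338.8031
r = -8506.34 / 16338.8031 ≈ -0.5206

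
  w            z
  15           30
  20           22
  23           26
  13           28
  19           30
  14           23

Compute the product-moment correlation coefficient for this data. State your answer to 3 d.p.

n = 6, Σw = 104, Σz = 159, Σw² = 1880, Σz² = 4273, Σwz = 2744
nΣwz − ΣwΣz = 16464 − 16536 = -72
nΣw² − (Σw)² = 11280 − 10816 = 464; nΣz² − (Σz)² = 25638 − 25281 = 357
r = -72 / √(464 × 357) = -72 / 406.9988 ≈ -0.177

-0.177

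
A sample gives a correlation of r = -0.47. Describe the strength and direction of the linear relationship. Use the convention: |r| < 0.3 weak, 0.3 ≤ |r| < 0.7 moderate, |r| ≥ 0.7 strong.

moderate negative

r = -0.47 < 0 so the relationship is negative.
|r| = 0.47, which falls in the moderate range.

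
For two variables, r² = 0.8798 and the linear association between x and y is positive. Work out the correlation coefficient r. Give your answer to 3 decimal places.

0.938

|r| = √0.8798 = 0.938
The association is positive, so r = 0.938.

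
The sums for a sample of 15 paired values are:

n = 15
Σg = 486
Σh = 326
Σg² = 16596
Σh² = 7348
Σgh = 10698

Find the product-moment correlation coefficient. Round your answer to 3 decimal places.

r = (nΣgh − ΣgΣh) / √[(nΣg² − (Σg)²)(nΣh² − (Σh)²)]
Numerator: 15×10698 − 486×326 = 2034
Denominator: √[(248940 − 236196)(110220 − 106276)] = √[12744 × 3944] = 7089.5935
r = 2034 / 7089.5935 ≈ 0.287

0.287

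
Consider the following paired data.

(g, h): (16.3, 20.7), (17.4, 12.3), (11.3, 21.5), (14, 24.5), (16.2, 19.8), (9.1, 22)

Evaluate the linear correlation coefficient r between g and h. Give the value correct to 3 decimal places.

n = 6, Σg = 84.3, Σh = 120.8, Σg² = 1237.39, Σh² = 2518.32, Σgh = 1658.34
nΣgh − ΣgΣh = 9950.04 − 10183.44 = -233.4
nΣg² − (Σg)² = 7424.34 − 7106.49 = 317.85; nΣh² − (Σh)² = 15109.92 − 14592.64 = 517.28
r = -233.4 / √(317.85 × 517.28) = -233.4 / 405.4842 ≈ -0.576

-0.576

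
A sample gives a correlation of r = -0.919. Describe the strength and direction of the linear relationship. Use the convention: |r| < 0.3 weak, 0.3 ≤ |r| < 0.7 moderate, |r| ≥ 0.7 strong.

r = -0.919 < 0 so the relationship is negative.
|r| = 0.919, which falls in the strong range.

strong negative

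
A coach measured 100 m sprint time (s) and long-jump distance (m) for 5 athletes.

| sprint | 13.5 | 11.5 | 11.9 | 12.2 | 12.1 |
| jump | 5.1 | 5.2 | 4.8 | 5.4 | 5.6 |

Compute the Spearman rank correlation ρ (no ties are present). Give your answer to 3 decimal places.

Rank sprint: 5, 1, 2, 4, 3
Rank jump: 2, 3, 1, 4, 5
d = rank(sprint) − rank(jump): 3, -2, 1, 0, -2; Σd² = 18
ρ = 1 − 6Σd² / [n(n²−1)] = 1 − 6×18 / (5×24) = 1 − 108/120 ≈ 0.100

0.100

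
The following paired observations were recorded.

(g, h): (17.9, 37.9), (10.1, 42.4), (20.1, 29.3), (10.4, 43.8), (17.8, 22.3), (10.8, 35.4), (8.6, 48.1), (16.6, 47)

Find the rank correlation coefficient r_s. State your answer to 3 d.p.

Rank g: 7, 2, 8, 3, 6, 4, 1, 5
Rank h: 4, 5, 2, 6, 1, 3, 8, 7
d = rank(g) − rank(h): 3, -3, 6, -3, 5, 1, -7, -2; Σd² = 142
ρ = 1 − 6Σd² / [n(n²−1)] = 1 − 6×142 / (8×63) = 1 − 852/504 ≈ -0.690

-0.690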